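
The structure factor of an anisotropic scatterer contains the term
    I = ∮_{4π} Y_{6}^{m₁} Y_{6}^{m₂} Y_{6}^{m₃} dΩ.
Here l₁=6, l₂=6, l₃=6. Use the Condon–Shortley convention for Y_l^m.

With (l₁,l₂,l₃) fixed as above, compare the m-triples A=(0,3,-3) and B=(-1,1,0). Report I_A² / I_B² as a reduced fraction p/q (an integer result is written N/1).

1849/400

l's match ⇒ only the (l;m) 3-j factors differ between A and B.
A: triangle coeff Δ(6,6,6) = 1/325909584; Σ_t [3,6]: t=3:−1/933120 t=4:+1/276480 t=5:−1/691200 t=6:+1/18662400 = 43/37324800; (3j)²=1849/184756 [(6 6 6; 0 3 -3)], sign=-1
B: triangle coeff Δ(6,6,6) = 1/325909584; Σ_t [1,6]: t=1:−1/62208000 t=2:+1/691200 t=3:−1/82944 t=4:+1/62208 t=5:−1/276480 t=6:+1/10368000 = 1/518400; (3j)²=100/46189 [(6 6 6; -1 1 0)], sign=+1
I_A²/I_B² = (1849/184756)/(100/46189) = 1849/400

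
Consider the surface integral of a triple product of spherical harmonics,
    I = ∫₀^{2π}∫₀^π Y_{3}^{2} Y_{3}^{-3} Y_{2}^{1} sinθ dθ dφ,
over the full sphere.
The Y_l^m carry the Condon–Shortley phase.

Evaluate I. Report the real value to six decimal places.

-0.210261

Rules hold: Σm=0, L=8 even, 0≤2≤6.
N = 7·7·5 = 245
Δ = 4!·2!·2!/9! = 1/3780
Racah Σ t=1..3: t=1:−1/24 t=2:+1/4 t=3:−1/24 = 1/6
⇒ 3j(3 3 2; 0 0 0)² = 4/105, sgn +1
Racah Σ t=0..0: t=0:+1/48 = 1/48
⇒ 3j(3 3 2; 2 -3 1)² = 5/84, sgn -1
4πI² = N·(3j₀)²·(3jₘ)² = 5/9
I = -1·√(0.555556/4π) = -0.21026104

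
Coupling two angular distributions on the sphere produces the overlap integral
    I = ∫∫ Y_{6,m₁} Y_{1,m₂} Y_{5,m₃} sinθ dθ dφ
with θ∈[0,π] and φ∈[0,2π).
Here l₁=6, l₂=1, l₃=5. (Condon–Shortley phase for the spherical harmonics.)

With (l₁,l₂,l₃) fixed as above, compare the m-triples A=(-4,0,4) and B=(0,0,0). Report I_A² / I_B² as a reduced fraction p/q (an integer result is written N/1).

5/9

Same 6,1,5: normalisation and zero-m 3j drop out of the ratio.
A: Δ: 2! 10! 0! / 13! → 1/858; sum: t=1:−1/362880 = -1/362880; 3j²(6 1 5; -4 0 4) = Δ·Π!·Σ² = 10/429  (sign +1)
B: Δ: 2! 10! 0! / 13! → 1/858; sum: t=1:−1/14400 = -1/14400; 3j²(6 1 5; 0 0 0) = Δ·Π!·Σ² = 6/143  (sign +1)
I_A²/I_B² = (10/429)/(6/143) = 5/9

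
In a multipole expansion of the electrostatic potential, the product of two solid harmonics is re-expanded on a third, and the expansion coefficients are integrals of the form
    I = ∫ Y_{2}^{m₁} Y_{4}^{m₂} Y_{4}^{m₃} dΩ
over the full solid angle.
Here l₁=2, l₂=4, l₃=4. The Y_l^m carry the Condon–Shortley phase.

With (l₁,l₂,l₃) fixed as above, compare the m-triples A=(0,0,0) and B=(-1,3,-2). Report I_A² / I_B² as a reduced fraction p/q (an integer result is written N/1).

l's match ⇒ only the (l;m) 3-j factors differ between A and B.
A: triangle coeff Δ(2,4,4) = 1/13860; Σ_t [0,2]: t=0:+1/192 t=1:−1/36 t=2:+1/192 = -5/288; (3j)²=20/693 [(2 4 4; 0 0 0)], sign=-1
B: triangle coeff Δ(2,4,4) = 1/13860; Σ_t [1,2]: t=1:−1/1440 t=2:+1/240 = 1/288; (3j)²=5/132 [(2 4 4; -1 3 -2)], sign=+1
I_A²/I_B² = (20/693)/(5/132) = 16/21

16/21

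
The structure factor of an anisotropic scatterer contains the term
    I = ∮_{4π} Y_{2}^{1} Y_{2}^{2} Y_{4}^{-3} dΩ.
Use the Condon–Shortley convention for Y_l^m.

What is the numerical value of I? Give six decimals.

-0.238414

Checks pass: Σm=0; 8 even; l₃=4∈[0,4].
(2·2+1)(2·2+1)(2·4+1) = 225
Δ: 0! 4! 4! / 9! → 1/630
sum: t=0:+1/16 = 1/16
3j²(2 2 4; 0 0 0) = Δ·Π!·Σ² = 2/35  (sign +1)
sum: t=0:+1/144 = 1/144
3j²(2 2 4; 1 2 -3) = Δ·Π!·Σ² = 1/18  (sign -1)
combine: 4πI² = 225·2/35·1/18 = 5/7
take √, sign -1: I = -0.23841361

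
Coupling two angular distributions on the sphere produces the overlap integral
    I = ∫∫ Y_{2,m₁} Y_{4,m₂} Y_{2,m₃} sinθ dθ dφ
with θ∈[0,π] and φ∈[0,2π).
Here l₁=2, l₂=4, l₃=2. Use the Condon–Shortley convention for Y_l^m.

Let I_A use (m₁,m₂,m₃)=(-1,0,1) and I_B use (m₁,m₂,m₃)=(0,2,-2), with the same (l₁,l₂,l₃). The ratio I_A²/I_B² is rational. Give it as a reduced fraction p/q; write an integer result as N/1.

16/15

Same 2,4,2: normalisation and zero-m 3j drop out of the ratio.
A: Δ: 4! 0! 4! / 9! → 1/630; sum: t=3:−1/36 = -1/36; 3j²(2 4 2; -1 0 1) = Δ·Π!·Σ² = 8/315  (sign +1)
B: Δ: 4! 0! 4! / 9! → 1/630; sum: t=2:+1/96 = 1/96; 3j²(2 4 2; 0 2 -2) = Δ·Π!·Σ² = 1/42  (sign +1)
I_A²/I_B² = (8/315)/(1/42) = 16/15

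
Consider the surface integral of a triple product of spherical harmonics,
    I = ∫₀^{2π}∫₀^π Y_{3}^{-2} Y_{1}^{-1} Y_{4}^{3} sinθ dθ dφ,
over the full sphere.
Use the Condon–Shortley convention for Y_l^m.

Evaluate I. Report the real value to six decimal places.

m-sum 0 ✓  L=8 even ✓  2≤4≤4 ✓
Π(2lᵢ+1) = 7×3×9 = 189
triangle coeff Δ(3,1,4) = 1/252
Σ_t [0,0]: t=0:+1/36 = 1/36
(3j)²=4/63 [(3 1 4; 0 0 0)], sign=+1
Σ_t [0,0]: t=0:+1/240 = 1/240
(3j)²=1/12 [(3 1 4; -2 -1 3)], sign=-1
⇒ 4πI² = 1/1
I = (-1)√(1/1/(4π)) = -0.28209479

-0.282095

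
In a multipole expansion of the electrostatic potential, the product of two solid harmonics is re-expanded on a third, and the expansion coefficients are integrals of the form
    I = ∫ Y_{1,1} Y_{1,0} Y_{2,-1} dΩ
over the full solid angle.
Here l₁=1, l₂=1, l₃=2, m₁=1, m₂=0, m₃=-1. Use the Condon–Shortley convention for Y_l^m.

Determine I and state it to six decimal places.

-0.218510

Rules hold: Σm=0, L=4 even, 0≤2≤2.
N = 3·3·5 = 45
Δ = 0!·2!·2!/5! = 1/30
Racah Σ t=0..0: t=0:+1/1 = 1/1
⇒ 3j(1 1 2; 0 0 0)² = 2/15, sgn +1
Racah Σ t=0..0: t=0:+1/2 = 1/2
⇒ 3j(1 1 2; 1 0 -1)² = 1/10, sgn -1
4πI² = N·(3j₀)²·(3jₘ)² = 3/5
I = -1·√(0.6/4π) = -0.21850969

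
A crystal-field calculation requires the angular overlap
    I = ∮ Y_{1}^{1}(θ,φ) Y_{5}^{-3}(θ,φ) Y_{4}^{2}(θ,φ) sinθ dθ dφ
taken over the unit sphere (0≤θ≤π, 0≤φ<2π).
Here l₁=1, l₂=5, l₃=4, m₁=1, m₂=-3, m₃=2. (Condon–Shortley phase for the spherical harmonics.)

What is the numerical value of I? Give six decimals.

-0.259847

Checks pass: Σm=0; 10 even; l₃=4∈[4,6].
(2·1+1)(2·5+1)(2·4+1) = 297
Δ: 2! 0! 8! / 11! → 1/495
sum: t=1:−1/576 = -1/576
3j²(1 5 4; 0 0 0) = Δ·Π!·Σ² = 5/99  (sign -1)
sum: t=0:+1/2880 = 1/2880
3j²(1 5 4; 1 -3 2) = Δ·Π!·Σ² = 28/495  (sign +1)
combine: 4πI² = 297·5/99·28/495 = 28/33
take √, sign -1: I = -0.25984664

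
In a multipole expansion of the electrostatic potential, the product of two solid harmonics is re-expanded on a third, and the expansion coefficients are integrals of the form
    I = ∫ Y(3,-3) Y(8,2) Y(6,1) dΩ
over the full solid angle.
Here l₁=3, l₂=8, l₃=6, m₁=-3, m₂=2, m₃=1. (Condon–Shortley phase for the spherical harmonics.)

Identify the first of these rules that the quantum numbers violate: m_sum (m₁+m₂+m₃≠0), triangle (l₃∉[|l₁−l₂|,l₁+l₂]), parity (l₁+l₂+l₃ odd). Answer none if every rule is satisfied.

Σmᵢ = 0  ✓
l₃∈[|l₁−l₂|,l₁+l₂]=[5,11], have l₃=6  ✓
Σlᵢ = 17 ⇒ odd  ✗

parity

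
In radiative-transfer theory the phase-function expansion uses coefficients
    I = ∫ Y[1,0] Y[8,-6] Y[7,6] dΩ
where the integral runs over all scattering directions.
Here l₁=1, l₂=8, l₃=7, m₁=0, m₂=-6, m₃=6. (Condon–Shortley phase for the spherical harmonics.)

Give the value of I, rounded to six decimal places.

0.161907

m-sum 0 ✓  L=16 even ✓  7≤7≤9 ✓
Π(2lᵢ+1) = 3×17×15 = 765
triangle coeff Δ(1,8,7) = 1/2040
Σ_t [1,1]: t=1:−1/25401600 = -1/25401600
(3j)²=8/255 [(1 8 7; 0 0 0)], sign=+1
Σ_t [1,1]: t=1:−1/6227020800 = -1/6227020800
(3j)²=7/510 [(1 8 7; 0 -6 6)], sign=+1
⇒ 4πI² = 28/85
I = (+1)√(28/85/(4π)) = 0.16190663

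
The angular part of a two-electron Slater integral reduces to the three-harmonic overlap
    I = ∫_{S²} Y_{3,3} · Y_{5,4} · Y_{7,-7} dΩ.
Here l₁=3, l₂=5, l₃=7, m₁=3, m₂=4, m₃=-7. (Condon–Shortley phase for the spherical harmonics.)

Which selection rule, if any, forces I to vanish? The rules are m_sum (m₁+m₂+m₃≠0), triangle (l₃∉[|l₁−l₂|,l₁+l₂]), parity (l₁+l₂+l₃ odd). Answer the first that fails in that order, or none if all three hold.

Σmᵢ = 0  ✓
l₃∈[|l₁−l₂|,l₁+l₂]=[2,8], have l₃=7  ✓
Σlᵢ = 15 ⇒ odd  ✗

parity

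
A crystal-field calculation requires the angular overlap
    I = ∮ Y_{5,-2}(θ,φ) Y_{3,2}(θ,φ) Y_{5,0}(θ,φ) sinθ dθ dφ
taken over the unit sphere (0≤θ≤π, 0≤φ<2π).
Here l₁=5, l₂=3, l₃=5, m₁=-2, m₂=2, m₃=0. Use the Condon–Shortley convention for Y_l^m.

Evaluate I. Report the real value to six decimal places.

0.000000

l₁+l₂+l₃=13 is odd: 3j(l;000)=0 ⇒ I=0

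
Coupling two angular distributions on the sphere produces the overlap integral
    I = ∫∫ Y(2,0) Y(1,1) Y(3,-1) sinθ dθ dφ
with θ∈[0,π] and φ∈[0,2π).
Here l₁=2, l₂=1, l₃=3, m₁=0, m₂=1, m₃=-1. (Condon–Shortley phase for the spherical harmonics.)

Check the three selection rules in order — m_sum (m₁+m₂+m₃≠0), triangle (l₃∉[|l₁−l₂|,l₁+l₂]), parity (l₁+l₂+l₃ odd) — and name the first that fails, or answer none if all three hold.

azimuthal sum: 0 + 1 − 1 = 0  ✓
1 ≤ 3 ≤ 3 (triangle on l)  ✓
L = 2 + 1 + 3 = 6 (even)  ✓

none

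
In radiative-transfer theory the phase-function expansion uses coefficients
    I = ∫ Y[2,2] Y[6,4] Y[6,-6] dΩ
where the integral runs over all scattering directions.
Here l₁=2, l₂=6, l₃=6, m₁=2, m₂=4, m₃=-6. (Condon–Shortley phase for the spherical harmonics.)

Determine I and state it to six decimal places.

Rules hold: Σm=0, L=14 even, 4≤6≤8.
N = 5·13·13 = 845
Δ = 2!·2!·10!/15! = 1/90090
Racah Σ t=0..2: t=0:+1/69120 t=1:−1/14400 t=2:+1/69120 = -7/172800
⇒ 3j(2 6 6; 0 0 0)² = 14/715, sgn -1
Racah Σ t=0..0: t=0:+1/14515200 = 1/14515200
⇒ 3j(2 6 6; 2 4 -6)² = 2/455, sgn +1
4πI² = N·(3j₀)²·(3jₘ)² = 4/55
I = -1·√(0.0727273/4π) = -0.07607531

-0.076075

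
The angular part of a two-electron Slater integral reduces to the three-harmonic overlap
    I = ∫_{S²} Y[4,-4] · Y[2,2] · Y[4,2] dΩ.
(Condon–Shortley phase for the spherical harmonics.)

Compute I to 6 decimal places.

-0.106180

Rules hold: Σm=0, L=10 even, 2≤4≤6.
N = 9·5·9 = 405
Δ = 2!·6!·2!/11! = 1/13860
Racah Σ t=0..2: t=0:+1/192 t=1:−1/36 t=2:+1/192 = -5/288
⇒ 3j(4 2 4; 0 0 0)² = 20/693, sgn -1
Racah Σ t=2..2: t=2:+1/2880 = 1/2880
⇒ 3j(4 2 4; -4 2 2)² = 2/165, sgn +1
4πI² = N·(3j₀)²·(3jₘ)² = 120/847
I = -1·√(0.141677/4π) = -0.10618031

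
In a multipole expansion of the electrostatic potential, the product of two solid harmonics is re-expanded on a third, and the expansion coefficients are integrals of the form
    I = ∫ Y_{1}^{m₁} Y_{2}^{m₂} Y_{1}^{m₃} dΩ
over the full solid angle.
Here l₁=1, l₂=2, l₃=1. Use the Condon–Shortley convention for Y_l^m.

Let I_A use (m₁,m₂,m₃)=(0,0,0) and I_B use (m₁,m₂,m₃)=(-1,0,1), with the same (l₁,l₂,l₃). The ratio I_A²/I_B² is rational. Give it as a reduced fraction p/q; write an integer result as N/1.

Same 1,2,1: normalisation and zero-m 3j drop out of the ratio.
A: Δ: 2! 0! 2! / 5! → 1/30; sum: t=1:−1/1 = -1/1; 3j²(1 2 1; 0 0 0) = Δ·Π!·Σ² = 2/15  (sign +1)
B: Δ: 2! 0! 2! / 5! → 1/30; sum: t=2:+1/4 = 1/4; 3j²(1 2 1; -1 0 1) = Δ·Π!·Σ² = 1/30  (sign +1)
I_A²/I_B² = (2/15)/(1/30) = 4/1

4/1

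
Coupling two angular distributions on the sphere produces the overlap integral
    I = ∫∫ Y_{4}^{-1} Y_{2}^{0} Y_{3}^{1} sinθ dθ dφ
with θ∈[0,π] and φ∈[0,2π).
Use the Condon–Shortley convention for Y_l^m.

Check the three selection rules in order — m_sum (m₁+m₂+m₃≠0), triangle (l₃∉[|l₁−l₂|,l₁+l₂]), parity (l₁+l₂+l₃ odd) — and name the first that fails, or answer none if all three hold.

parity

Σmᵢ = 0  ✓
l₃∈[|l₁−l₂|,l₁+l₂]=[2,6], have l₃=3  ✓
Σlᵢ = 9 ⇒ odd  ✗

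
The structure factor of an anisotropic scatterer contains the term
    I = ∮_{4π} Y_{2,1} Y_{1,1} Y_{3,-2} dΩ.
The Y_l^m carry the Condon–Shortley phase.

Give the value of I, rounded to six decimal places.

0.261169

m-sum 0 ✓  L=6 even ✓  1≤3≤3 ✓
Π(2lᵢ+1) = 5×3×7 = 105
triangle coeff Δ(2,1,3) = 1/105
Σ_t [0,0]: t=0:+1/4 = 1/4
(3j)²=3/35 [(2 1 3; 0 0 0)], sign=-1
Σ_t [0,0]: t=0:+1/12 = 1/12
(3j)²=2/21 [(2 1 3; 1 1 -2)], sign=-1
⇒ 4πI² = 6/7
I = (+1)√(6/7/(4π)) = 0.26116903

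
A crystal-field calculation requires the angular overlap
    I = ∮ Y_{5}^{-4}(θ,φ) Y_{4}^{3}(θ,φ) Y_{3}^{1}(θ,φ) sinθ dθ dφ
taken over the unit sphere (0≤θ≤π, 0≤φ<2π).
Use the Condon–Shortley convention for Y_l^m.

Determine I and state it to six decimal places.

Rules hold: Σm=0, L=12 even, 1≤3≤9.
N = 11·9·7 = 693
Δ = 6!·4!·2!/13! = 1/180180
Racah Σ t=2..4: t=2:+1/576 t=3:−1/144 t=4:+1/576 = -1/288
⇒ 3j(5 4 3; 0 0 0)² = 20/1001, sgn +1
Racah Σ t=5..6: t=5:−1/5760 t=6:+1/4320 = 1/17280
⇒ 3j(5 4 3; -4 3 1)² = 7/4290, sgn +1
4πI² = N·(3j₀)²·(3jₘ)² = 42/1859
I = +1·√(0.0225928/4π) = 0.04240138

0.042401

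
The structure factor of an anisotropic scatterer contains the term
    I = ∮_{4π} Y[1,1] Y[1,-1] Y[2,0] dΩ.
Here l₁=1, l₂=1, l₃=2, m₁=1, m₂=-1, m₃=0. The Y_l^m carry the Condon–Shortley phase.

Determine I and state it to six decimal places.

m-sum 0 ✓  L=4 even ✓  0≤2≤2 ✓
Π(2lᵢ+1) = 3×3×5 = 45
triangle coeff Δ(1,1,2) = 1/30
Σ_t [0,0]: t=0:+1/1 = 1/1
(3j)²=2/15 [(1 1 2; 0 0 0)], sign=+1
Σ_t [0,0]: t=0:+1/4 = 1/4
(3j)²=1/30 [(1 1 2; 1 -1 0)], sign=+1
⇒ 4πI² = 1/5
I = (+1)√(1/5/(4π)) = 0.12615663

0.126157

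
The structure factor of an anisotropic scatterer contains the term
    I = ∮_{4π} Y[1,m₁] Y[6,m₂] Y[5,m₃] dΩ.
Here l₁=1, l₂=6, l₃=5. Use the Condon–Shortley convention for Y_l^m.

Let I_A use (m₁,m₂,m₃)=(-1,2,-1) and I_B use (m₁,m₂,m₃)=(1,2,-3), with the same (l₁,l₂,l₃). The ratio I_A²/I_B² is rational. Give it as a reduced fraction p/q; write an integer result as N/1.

Shared (l₁,l₂,l₃)=(1,6,5): N and (l;000)² cancel in I_A²/I_B².
A: Δ = 2!·0!·10!/13! = 1/858; Racah Σ t=2..2: t=2:+1/34560 = 1/34560; ⇒ 3j(1 6 5; -1 2 -1)² = 14/429, sgn +1
B: Δ = 2!·0!·10!/13! = 1/858; Racah Σ t=0..0: t=0:+1/161280 = 1/161280; ⇒ 3j(1 6 5; 1 2 -3)² = 1/143, sgn +1
I_A²/I_B² = (14/429)/(1/143) = 14/3

14/3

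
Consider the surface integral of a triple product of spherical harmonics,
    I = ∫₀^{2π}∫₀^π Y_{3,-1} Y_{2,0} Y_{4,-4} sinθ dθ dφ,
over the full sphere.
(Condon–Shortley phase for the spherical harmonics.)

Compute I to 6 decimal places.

Σmᵢ = -5 ≠ 0, so the φ-integral vanishes; I = 0

0.000000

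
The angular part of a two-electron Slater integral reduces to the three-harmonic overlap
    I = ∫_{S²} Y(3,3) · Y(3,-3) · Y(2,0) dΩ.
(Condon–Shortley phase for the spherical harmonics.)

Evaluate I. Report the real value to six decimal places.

m-sum 0 ✓  L=8 even ✓  0≤2≤6 ✓
Π(2lᵢ+1) = 7×7×5 = 245
triangle coeff Δ(3,3,2) = 1/3780
Σ_t [1,3]: t=1:−1/24 t=2:+1/4 t=3:−1/24 = 1/6
(3j)²=4/105 [(3 3 2; 0 0 0)], sign=+1
Σ_t [0,0]: t=0:+1/96 = 1/96
(3j)²=5/84 [(3 3 2; 3 -3 0)], sign=+1
⇒ 4πI² = 5/9
I = (+1)√(5/9/(4π)) = 0.21026104

0.210261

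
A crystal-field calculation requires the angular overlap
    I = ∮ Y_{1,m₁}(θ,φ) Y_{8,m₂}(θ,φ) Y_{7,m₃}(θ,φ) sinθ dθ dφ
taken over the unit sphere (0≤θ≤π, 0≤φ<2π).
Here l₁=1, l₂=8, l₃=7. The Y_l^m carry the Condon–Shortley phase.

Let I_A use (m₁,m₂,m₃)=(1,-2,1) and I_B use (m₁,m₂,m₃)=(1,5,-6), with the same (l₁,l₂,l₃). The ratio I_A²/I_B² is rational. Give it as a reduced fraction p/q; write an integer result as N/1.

Same 1,8,7: normalisation and zero-m 3j drop out of the ratio.
A: Δ: 2! 0! 14! / 17! → 1/2040; sum: t=0:+1/58060800 = 1/58060800; 3j²(1 8 7; 1 -2 1) = Δ·Π!·Σ² = 3/136  (sign +1)
B: Δ: 2! 0! 14! / 17! → 1/2040; sum: t=0:+1/12454041600 = 1/12454041600; 3j²(1 8 7; 1 5 -6) = Δ·Π!·Σ² = 1/680  (sign -1)
I_A²/I_B² = (3/136)/(1/680) = 15/1

15/1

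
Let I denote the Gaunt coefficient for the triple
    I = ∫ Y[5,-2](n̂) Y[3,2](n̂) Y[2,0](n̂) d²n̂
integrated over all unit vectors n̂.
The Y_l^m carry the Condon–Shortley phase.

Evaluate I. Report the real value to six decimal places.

0.190188

Rules hold: Σm=0, L=10 even, 2≤2≤8.
N = 11·7·5 = 385
Δ = 6!·4!·0!/11! = 1/2310
Racah Σ t=3..3: t=3:−1/144 = -1/144
⇒ 3j(5 3 2; 0 0 0)² = 10/231, sgn -1
Racah Σ t=5..5: t=5:−1/480 = -1/480
⇒ 3j(5 3 2; -2 2 0)² = 3/110, sgn -1
4πI² = N·(3j₀)²·(3jₘ)² = 5/11
I = +1·√(0.454545/4π) = 0.19018827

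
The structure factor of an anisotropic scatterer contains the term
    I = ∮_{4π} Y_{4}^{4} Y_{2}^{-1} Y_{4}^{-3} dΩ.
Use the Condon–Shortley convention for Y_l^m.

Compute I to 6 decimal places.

m-sum 0 ✓  L=10 even ✓  2≤4≤6 ✓
Π(2lᵢ+1) = 9×5×9 = 405
triangle coeff Δ(4,2,4) = 1/13860
Σ_t [0,2]: t=0:+1/192 t=1:−1/36 t=2:+1/192 = -5/288
(3j)²=20/693 [(4 2 4; 0 0 0)], sign=-1
Σ_t [0,0]: t=0:+1/1440 = 1/1440
(3j)²=7/165 [(4 2 4; 4 -1 -3)], sign=-1
⇒ 4πI² = 60/121
I = (+1)√(60/121/(4π)) = 0.19864517

0.198645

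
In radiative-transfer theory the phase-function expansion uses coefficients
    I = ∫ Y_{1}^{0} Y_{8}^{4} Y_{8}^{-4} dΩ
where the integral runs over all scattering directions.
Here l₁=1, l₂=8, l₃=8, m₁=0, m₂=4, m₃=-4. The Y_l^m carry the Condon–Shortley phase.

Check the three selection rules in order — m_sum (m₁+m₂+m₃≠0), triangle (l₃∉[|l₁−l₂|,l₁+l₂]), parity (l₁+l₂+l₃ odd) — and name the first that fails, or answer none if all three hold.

Σmᵢ = 0  ✓
l₃∈[|l₁−l₂|,l₁+l₂]=[7,9], have l₃=8  ✓
Σlᵢ = 17 ⇒ odd  ✗

parity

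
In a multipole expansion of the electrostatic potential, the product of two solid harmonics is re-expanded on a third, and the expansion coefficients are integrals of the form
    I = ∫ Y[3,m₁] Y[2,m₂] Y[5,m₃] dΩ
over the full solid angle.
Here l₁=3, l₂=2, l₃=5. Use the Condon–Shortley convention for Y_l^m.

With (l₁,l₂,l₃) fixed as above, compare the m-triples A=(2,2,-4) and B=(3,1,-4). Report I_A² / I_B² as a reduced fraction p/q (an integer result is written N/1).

Same 3,2,5: normalisation and zero-m 3j drop out of the ratio.
A: Δ: 0! 6! 4! / 11! → 1/2310; sum: t=0:+1/2880 = 1/2880; 3j²(3 2 5; 2 2 -4) = Δ·Π!·Σ² = 3/55  (sign -1)
B: Δ: 0! 6! 4! / 11! → 1/2310; sum: t=0:+1/4320 = 1/4320; 3j²(3 2 5; 3 1 -4) = Δ·Π!·Σ² = 2/55  (sign -1)
I_A²/I_B² = (3/55)/(2/55) = 3/2

3/2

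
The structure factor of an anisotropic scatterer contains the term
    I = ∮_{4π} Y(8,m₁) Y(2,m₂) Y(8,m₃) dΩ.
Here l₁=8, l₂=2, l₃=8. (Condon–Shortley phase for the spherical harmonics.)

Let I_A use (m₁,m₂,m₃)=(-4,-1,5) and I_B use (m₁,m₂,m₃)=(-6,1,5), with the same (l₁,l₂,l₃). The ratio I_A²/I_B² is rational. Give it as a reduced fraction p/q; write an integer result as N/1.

Shared (l₁,l₂,l₃)=(8,2,8): N and (l;000)² cancel in I_A²/I_B².
A: Δ = 2!·14!·2!/19! = 1/348840; Racah Σ t=0..1: t=0:+1/1916006400 t=1:−1/479001600 = -1/638668800; ⇒ 3j(8 2 8; -4 -1 5)² = 117/6460, sgn +1
B: Δ = 2!·14!·2!/19! = 1/348840; Racah Σ t=1..2: t=1:−1/12454041600 t=2:+1/1916006400 = 1/2264371200; ⇒ 3j(8 2 8; -6 1 5)² = 847/38760, sgn -1
I_A²/I_B² = (117/6460)/(847/38760) = 702/847

702/847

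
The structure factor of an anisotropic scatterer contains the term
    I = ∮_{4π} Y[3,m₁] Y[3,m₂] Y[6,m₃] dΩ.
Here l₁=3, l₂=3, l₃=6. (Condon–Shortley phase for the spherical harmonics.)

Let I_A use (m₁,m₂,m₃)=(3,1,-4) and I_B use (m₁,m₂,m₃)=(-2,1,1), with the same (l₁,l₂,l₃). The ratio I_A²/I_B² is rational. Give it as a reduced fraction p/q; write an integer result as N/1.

Shared (l₁,l₂,l₃)=(3,3,6): N and (l;000)² cancel in I_A²/I_B².
A: Δ = 0!·6!·6!/13! = 1/12012; Racah Σ t=0..0: t=0:+1/34560 = 1/34560; ⇒ 3j(3 3 6; 3 1 -4)² = 5/286, sgn +1
B: Δ = 0!·6!·6!/13! = 1/12012; Racah Σ t=0..0: t=0:+1/5760 = 1/5760; ⇒ 3j(3 3 6; -2 1 1)² = 5/572, sgn -1
I_A²/I_B² = (5/286)/(5/572) = 2/1

2/1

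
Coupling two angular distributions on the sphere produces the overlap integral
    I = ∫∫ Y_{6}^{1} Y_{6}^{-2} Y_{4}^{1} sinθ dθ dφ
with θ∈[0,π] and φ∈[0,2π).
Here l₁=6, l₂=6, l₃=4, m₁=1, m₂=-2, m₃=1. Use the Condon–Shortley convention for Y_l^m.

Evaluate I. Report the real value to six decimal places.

0.113069

Checks pass: Σm=0; 16 even; l₃=4∈[0,12].
(2·6+1)(2·6+1)(2·4+1) = 1521
Δ: 8! 4! 4! / 17! → 1/15315300
sum: t=2:+1/829440 t=3:−1/25920 t=4:+1/9216 t=5:−1/25920 t=6:+1/829440 = 7/207360
3j²(6 6 4; 0 0 0) = Δ·Π!·Σ² = 28/2431  (sign +1)
sum: t=1:−1/725760 t=2:+1/34560 t=3:−1/17280 t=4:+1/82944 = -53/2903040
3j²(6 6 4; 1 -2 1) = Δ·Π!·Σ² = 2809/306306  (sign +1)
combine: 4πI² = 1521·28/2431·2809/306306 = 5618/34969
take √, sign +1: I = 0.11306920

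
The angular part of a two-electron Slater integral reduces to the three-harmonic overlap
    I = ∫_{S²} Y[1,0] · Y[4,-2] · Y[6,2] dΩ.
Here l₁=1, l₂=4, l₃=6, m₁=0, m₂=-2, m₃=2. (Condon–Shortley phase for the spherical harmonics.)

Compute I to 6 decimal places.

0.000000

l₃=6 ∉ [3,5] — triangle fails ⇒ I = 0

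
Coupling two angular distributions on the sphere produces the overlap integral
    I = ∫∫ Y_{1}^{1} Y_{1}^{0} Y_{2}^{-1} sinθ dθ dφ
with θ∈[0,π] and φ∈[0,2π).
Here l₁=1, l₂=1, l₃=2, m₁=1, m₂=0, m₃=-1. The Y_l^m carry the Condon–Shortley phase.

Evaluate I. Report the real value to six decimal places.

-0.218510

m-sum 0 ✓  L=4 even ✓  0≤2≤2 ✓
Π(2lᵢ+1) = 3×3×5 = 45
triangle coeff Δ(1,1,2) = 1/30
Σ_t [0,0]: t=0:+1/1 = 1/1
(3j)²=2/15 [(1 1 2; 0 0 0)], sign=+1
Σ_t [0,0]: t=0:+1/2 = 1/2
(3j)²=1/10 [(1 1 2; 1 0 -1)], sign=-1
⇒ 4πI² = 3/5
I = (-1)√(3/5/(4π)) = -0.21850969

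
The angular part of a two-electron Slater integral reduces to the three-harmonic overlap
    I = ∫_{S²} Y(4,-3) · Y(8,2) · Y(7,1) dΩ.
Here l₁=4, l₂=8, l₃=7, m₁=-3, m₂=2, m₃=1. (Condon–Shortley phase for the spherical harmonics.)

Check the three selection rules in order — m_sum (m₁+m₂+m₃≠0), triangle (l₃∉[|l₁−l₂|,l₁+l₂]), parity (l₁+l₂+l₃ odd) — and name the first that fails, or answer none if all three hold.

Σmᵢ = 0  ✓
l₃∈[|l₁−l₂|,l₁+l₂]=[4,12], have l₃=7  ✓
Σlᵢ = 19 ⇒ odd  ✗

parity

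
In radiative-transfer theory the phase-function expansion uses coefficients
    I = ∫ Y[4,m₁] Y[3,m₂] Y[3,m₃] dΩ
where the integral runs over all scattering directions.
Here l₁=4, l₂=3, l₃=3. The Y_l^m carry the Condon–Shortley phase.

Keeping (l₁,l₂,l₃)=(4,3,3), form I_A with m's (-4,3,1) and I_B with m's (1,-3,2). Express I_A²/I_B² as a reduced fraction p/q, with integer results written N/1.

7/5

Shared (l₁,l₂,l₃)=(4,3,3): N and (l;000)² cancel in I_A²/I_B².
A: Δ = 4!·4!·2!/11! = 1/34650; Racah Σ t=4..4: t=4:+1/1152 = 1/1152; ⇒ 3j(4 3 3; -4 3 1)² = 1/33, sgn +1
B: Δ = 4!·4!·2!/11! = 1/34650; Racah Σ t=0..0: t=0:+1/288 = 1/288; ⇒ 3j(4 3 3; 1 -3 2)² = 5/231, sgn -1
I_A²/I_B² = (1/33)/(5/231) = 7/5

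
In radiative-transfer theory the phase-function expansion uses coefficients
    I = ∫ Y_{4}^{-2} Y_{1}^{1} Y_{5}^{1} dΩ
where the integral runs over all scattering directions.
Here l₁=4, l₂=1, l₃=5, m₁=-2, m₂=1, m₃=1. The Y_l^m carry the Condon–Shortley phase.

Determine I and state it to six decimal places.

m-sum 0 ✓  L=10 even ✓  3≤5≤5 ✓
Π(2lᵢ+1) = 9×3×11 = 297
triangle coeff Δ(4,1,5) = 1/495
Σ_t [0,0]: t=0:+1/576 = 1/576
(3j)²=5/99 [(4 1 5; 0 0 0)], sign=-1
Σ_t [0,0]: t=0:+1/2880 = 1/2880
(3j)²=2/165 [(4 1 5; -2 1 1)], sign=+1
⇒ 4πI² = 2/11
I = (-1)√(2/11/(4π)) = -0.12028562

-0.120286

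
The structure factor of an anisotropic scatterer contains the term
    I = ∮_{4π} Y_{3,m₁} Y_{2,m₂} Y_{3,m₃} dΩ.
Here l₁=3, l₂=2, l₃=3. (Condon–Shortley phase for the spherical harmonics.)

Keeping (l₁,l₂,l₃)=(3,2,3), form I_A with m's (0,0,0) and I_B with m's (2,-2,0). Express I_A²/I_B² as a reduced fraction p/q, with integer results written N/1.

4/5

l's match ⇒ only the (l;m) 3-j factors differ between A and B.
A: triangle coeff Δ(3,2,3) = 1/3780; Σ_t [0,2]: t=0:+1/24 t=1:−1/4 t=2:+1/24 = -1/6; (3j)²=4/105 [(3 2 3; 0 0 0)], sign=+1
B: triangle coeff Δ(3,2,3) = 1/3780; Σ_t [0,0]: t=0:+1/24 = 1/24; (3j)²=1/21 [(3 2 3; 2 -2 0)], sign=-1
I_A²/I_B² = (4/105)/(1/21) = 4/5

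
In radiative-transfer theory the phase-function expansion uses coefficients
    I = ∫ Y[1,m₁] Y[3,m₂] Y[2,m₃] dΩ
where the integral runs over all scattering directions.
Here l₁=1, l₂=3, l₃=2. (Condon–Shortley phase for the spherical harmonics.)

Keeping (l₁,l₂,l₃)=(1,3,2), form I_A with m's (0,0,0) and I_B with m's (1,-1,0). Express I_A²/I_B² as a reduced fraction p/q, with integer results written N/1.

3/2

l's match ⇒ only the (l;m) 3-j factors differ between A and B.
A: triangle coeff Δ(1,3,2) = 1/105; Σ_t [1,1]: t=1:−1/4 = -1/4; (3j)²=3/35 [(1 3 2; 0 0 0)], sign=-1
B: triangle coeff Δ(1,3,2) = 1/105; Σ_t [0,0]: t=0:+1/8 = 1/8; (3j)²=2/35 [(1 3 2; 1 -1 0)], sign=+1
I_A²/I_B² = (3/35)/(2/35) = 3/2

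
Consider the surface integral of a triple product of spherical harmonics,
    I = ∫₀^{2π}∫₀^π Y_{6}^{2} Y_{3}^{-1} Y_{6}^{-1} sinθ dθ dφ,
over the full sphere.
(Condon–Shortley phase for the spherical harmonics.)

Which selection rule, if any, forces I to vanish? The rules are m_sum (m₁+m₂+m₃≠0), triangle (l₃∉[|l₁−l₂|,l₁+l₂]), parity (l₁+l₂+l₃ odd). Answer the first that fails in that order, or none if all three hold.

Σmᵢ = 0  ✓
l₃∈[|l₁−l₂|,l₁+l₂]=[3,9], have l₃=6  ✓
Σlᵢ = 15 ⇒ odd  ✗

parity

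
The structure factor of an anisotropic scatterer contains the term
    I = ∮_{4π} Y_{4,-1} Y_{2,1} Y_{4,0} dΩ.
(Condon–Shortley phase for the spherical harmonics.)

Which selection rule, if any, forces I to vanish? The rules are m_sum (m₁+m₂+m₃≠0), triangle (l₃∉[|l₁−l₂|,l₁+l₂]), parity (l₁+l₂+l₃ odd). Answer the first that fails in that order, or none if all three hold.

Σmᵢ = 0  ✓
l₃∈[|l₁−l₂|,l₁+l₂]=[2,6], have l₃=4  ✓
Σlᵢ = 10 ⇒ even  ✓

none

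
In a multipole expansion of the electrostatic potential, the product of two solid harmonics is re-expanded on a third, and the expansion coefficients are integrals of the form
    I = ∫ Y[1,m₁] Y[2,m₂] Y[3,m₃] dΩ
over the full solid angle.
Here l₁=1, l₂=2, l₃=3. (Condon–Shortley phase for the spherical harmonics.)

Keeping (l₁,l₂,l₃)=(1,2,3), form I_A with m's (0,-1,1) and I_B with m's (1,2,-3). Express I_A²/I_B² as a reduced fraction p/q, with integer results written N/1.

Same 1,2,3: normalisation and zero-m 3j drop out of the ratio.
A: Δ: 0! 2! 4! / 7! → 1/105; sum: t=0:+1/6 = 1/6; 3j²(1 2 3; 0 -1 1) = Δ·Π!·Σ² = 8/105  (sign +1)
B: Δ: 0! 2! 4! / 7! → 1/105; sum: t=0:+1/48 = 1/48; 3j²(1 2 3; 1 2 -3) = Δ·Π!·Σ² = 1/7  (sign +1)
I_A²/I_B² = (8/105)/(1/7) = 8/15

8/15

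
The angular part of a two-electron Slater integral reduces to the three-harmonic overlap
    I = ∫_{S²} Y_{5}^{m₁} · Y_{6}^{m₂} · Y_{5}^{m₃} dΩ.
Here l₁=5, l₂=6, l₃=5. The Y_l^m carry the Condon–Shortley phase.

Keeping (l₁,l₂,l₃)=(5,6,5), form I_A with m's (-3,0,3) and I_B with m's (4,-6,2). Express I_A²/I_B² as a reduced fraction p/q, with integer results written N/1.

Shared (l₁,l₂,l₃)=(5,6,5): N and (l;000)² cancel in I_A²/I_B².
A: Δ = 6!·4!·6!/17! = 1/28588560; Racah Σ t=4..6: t=4:+1/55296 t=5:−1/86400 t=6:+1/2073600 = 29/4147200; ⇒ 3j(5 6 5; -3 0 3)² = 841/145860, sgn +1
B: Δ = 6!·4!·6!/17! = 1/28588560; Racah Σ t=0..0: t=0:+1/3110400 = 1/3110400; ⇒ 3j(5 6 5; 4 -6 2)² = 21/1105, sgn -1
I_A²/I_B² = (841/145860)/(21/1105) = 841/2772

841/2772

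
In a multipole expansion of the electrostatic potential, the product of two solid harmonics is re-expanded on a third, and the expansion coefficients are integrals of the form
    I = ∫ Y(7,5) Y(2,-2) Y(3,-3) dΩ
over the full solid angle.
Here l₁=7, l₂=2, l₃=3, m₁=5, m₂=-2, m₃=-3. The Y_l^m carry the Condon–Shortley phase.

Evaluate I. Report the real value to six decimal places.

0.000000

l₃=3 ∉ [5,9] — triangle fails ⇒ I = 0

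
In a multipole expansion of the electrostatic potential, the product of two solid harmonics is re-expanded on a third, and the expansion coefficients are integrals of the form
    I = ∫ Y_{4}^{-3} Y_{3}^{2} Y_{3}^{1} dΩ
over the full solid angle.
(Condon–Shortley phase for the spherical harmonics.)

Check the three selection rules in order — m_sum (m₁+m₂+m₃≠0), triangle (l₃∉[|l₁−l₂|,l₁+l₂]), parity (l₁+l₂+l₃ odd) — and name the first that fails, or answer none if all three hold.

none

azimuthal sum: -3 + 2 + 1 = 0  ✓
1 ≤ 3 ≤ 7 (triangle on l)  ✓
L = 4 + 3 + 3 = 10 (even)  ✓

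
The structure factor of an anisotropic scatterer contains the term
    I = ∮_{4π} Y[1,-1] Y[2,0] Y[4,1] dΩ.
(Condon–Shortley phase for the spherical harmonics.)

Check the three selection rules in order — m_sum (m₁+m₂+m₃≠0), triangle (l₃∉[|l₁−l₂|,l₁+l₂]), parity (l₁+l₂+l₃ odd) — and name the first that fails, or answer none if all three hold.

triangle

m₁+m₂+m₃ = -1 + 0 + 1 = 0  ✓
triangle: |1−2|=1 ≤ l₃=4 ≤ 1+2=3  ✗
parity: l₁+l₂+l₃ = 7 is odd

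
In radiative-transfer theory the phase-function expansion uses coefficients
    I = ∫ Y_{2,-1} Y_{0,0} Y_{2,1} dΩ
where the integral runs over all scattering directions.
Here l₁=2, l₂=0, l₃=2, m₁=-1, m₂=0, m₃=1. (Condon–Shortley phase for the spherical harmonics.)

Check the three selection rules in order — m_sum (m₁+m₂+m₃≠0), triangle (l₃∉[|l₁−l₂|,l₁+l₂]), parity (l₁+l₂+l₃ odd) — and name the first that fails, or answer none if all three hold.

none

azimuthal sum: -1 + 0 + 1 = 0  ✓
2 ≤ 2 ≤ 2 (triangle on l)  ✓
L = 2 + 0 + 2 = 4 (even)  ✓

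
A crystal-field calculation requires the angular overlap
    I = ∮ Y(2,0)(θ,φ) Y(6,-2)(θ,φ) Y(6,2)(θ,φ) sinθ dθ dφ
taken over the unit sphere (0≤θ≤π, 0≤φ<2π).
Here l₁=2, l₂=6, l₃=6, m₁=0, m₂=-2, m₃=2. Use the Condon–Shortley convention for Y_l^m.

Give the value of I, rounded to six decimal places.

0.114688

Rules hold: Σm=0, L=14 even, 4≤6≤8.
N = 5·13·13 = 845
Δ = 2!·2!·10!/15! = 1/90090
Racah Σ t=0..2: t=0:+1/69120 t=1:−1/14400 t=2:+1/69120 = -7/172800
⇒ 3j(2 6 6; 0 0 0)² = 14/715, sgn -1
Racah Σ t=0..2: t=0:+1/69120 t=1:−1/30240 t=2:+1/322560 = -1/64512
⇒ 3j(2 6 6; 0 -2 2)² = 10/1001, sgn -1
4πI² = N·(3j₀)²·(3jₘ)² = 20/121
I = +1·√(0.165289/4π) = 0.11468784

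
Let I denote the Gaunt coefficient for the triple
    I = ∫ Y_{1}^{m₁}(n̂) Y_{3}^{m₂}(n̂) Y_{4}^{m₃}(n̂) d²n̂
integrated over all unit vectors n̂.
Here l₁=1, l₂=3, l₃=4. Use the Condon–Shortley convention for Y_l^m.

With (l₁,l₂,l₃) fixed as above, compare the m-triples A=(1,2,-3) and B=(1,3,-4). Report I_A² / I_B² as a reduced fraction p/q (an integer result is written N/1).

l's match ⇒ only the (l;m) 3-j factors differ between A and B.
A: triangle coeff Δ(1,3,4) = 1/252; Σ_t [0,0]: t=0:+1/240 = 1/240; (3j)²=1/12 [(1 3 4; 1 2 -3)], sign=-1
B: triangle coeff Δ(1,3,4) = 1/252; Σ_t [0,0]: t=0:+1/1440 = 1/1440; (3j)²=1/9 [(1 3 4; 1 3 -4)], sign=+1
I_A²/I_B² = (1/12)/(1/9) = 3/4

3/4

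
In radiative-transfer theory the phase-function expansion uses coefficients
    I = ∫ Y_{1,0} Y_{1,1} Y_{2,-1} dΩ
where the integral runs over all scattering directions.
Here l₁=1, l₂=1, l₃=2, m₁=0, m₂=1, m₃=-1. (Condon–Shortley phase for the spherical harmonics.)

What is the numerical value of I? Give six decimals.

-0.218510

Checks pass: Σm=0; 4 even; l₃=2∈[0,2].
(2·1+1)(2·1+1)(2·2+1) = 45
Δ: 0! 2! 2! / 5! → 1/30
sum: t=0:+1/1 = 1/1
3j²(1 1 2; 0 0 0) = Δ·Π!·Σ² = 2/15  (sign +1)
sum: t=0:+1/2 = 1/2
3j²(1 1 2; 0 1 -1) = Δ·Π!·Σ² = 1/10  (sign -1)
combine: 4πI² = 45·2/15·1/10 = 3/5
take √, sign -1: I = -0.21850969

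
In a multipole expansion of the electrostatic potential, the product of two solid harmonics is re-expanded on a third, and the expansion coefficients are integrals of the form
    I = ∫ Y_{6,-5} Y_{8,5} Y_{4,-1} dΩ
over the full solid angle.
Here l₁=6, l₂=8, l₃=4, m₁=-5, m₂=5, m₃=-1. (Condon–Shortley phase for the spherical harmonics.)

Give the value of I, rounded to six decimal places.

-5 + 5 − 1 = -1 ≠ 0: azimuthal integral kills it; I = 0

0.000000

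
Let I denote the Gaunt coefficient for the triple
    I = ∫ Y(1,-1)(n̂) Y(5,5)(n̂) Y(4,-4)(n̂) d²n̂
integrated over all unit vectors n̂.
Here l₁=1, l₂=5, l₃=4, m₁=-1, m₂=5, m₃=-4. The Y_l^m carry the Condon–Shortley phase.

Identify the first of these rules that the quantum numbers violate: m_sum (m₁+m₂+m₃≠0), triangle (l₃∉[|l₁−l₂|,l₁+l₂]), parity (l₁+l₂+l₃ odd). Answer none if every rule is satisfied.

Σmᵢ = 0  ✓
l₃∈[|l₁−l₂|,l₁+l₂]=[4,6], have l₃=4  ✓
Σlᵢ = 10 ⇒ even  ✓

none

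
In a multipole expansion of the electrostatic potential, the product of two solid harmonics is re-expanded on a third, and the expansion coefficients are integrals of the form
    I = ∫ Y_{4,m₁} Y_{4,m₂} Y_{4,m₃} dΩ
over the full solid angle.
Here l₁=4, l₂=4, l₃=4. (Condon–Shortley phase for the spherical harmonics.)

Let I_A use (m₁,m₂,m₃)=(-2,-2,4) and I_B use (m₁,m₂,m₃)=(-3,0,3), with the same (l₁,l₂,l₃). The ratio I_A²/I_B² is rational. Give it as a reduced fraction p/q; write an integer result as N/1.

l's match ⇒ only the (l;m) 3-j factors differ between A and B.
A: triangle coeff Δ(4,4,4) = 1/450450; Σ_t [2,2]: t=2:+1/2304 = 1/2304; (3j)²=5/143 [(4 4 4; -2 -2 4)], sign=+1
B: triangle coeff Δ(4,4,4) = 1/450450; Σ_t [3,4]: t=3:−1/864 t=4:+1/3456 = -1/1152; (3j)²=7/286 [(4 4 4; -3 0 3)], sign=+1
I_A²/I_B² = (5/143)/(7/286) = 10/7

10/7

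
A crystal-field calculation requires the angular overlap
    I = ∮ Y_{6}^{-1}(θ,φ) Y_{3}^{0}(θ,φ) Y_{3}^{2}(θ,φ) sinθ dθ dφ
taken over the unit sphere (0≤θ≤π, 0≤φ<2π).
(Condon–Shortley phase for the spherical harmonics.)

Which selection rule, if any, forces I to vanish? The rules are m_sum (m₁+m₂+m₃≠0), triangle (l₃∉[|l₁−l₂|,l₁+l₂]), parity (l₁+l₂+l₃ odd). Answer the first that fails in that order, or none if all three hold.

azimuthal sum: -1 + 0 + 2 = 1  ✗
3 ≤ 3 ≤ 9 (triangle on l)
L = 6 + 3 + 3 = 12 (even)

m_sum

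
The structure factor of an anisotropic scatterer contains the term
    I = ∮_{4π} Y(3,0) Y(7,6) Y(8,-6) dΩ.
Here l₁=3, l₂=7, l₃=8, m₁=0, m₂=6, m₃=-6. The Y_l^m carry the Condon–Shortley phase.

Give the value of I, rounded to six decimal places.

Checks pass: Σm=0; 18 even; l₃=8∈[4,10].
(2·3+1)(2·7+1)(2·8+1) = 1785
Δ: 2! 4! 12! / 19! → 1/5290740
sum: t=0:+1/7257600 t=1:−1/2073600 t=2:+1/7257600 = -1/4838400
3j²(3 7 8; 0 0 0) = Δ·Π!·Σ² = 252/20995  (sign -1)
sum: t=1:−1/1916006400 t=2:+1/479001600 = 1/638668800
3j²(3 7 8; 0 6 -6) = Δ·Π!·Σ² = 117/6460  (sign +1)
combine: 4πI² = 1785·252/20995·117/6460 = 11907/30685
take √, sign -1: I = -0.17572485

-0.175725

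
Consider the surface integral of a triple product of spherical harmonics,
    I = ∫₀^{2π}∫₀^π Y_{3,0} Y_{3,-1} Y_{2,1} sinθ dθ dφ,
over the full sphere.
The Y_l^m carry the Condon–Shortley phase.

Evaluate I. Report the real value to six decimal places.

Checks pass: Σm=0; 8 even; l₃=2∈[0,6].
(2·3+1)(2·3+1)(2·2+1) = 245
Δ: 4! 2! 2! / 9! → 1/3780
sum: t=1:−1/24 t=2:+1/4 t=3:−1/24 = 1/6
3j²(3 3 2; 0 0 0) = Δ·Π!·Σ² = 4/105  (sign +1)
sum: t=1:−1/12 t=2:+1/8 = 1/24
3j²(3 3 2; 0 -1 1) = Δ·Π!·Σ² = 1/210  (sign -1)
combine: 4πI² = 245·4/105·1/210 = 2/45
take √, sign -1: I = -0.05947080

-0.059471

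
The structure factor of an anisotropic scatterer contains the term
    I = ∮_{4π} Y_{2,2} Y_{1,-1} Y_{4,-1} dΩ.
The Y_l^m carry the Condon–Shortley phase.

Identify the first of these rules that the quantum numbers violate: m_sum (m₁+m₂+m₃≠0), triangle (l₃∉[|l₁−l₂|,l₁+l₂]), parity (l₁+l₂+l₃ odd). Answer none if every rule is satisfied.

Σmᵢ = 0  ✓
l₃∈[|l₁−l₂|,l₁+l₂]=[1,3], have l₃=4  ✗
Σlᵢ = 7 ⇒ odd

triangle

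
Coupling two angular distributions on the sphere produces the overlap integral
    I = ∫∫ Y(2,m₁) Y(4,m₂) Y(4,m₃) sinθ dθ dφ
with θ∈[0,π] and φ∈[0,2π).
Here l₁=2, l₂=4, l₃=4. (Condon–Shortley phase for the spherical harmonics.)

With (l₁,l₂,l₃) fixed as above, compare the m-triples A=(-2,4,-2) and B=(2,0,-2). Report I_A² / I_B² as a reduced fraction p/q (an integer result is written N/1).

Same 2,4,4: normalisation and zero-m 3j drop out of the ratio.
A: Δ: 2! 2! 6! / 11! → 1/13860; sum: t=2:+1/2880 = 1/2880; 3j²(2 4 4; -2 4 -2) = Δ·Π!·Σ² = 2/165  (sign +1)
B: Δ: 2! 2! 6! / 11! → 1/13860; sum: t=0:+1/192 = 1/192; 3j²(2 4 4; 2 0 -2) = Δ·Π!·Σ² = 3/77  (sign +1)
I_A²/I_B² = (2/165)/(3/77) = 14/45

14/45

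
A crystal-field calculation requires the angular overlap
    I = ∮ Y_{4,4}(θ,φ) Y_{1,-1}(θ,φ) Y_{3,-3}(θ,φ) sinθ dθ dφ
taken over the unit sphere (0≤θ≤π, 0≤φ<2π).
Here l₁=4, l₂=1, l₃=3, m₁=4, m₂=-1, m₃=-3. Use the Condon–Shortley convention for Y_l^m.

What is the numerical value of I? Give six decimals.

0.325735

Checks pass: Σm=0; 8 even; l₃=3∈[3,5].
(2·4+1)(2·1+1)(2·3+1) = 189
Δ: 2! 6! 0! / 9! → 1/252
sum: t=1:−1/36 = -1/36
3j²(4 1 3; 0 0 0) = Δ·Π!·Σ² = 4/63  (sign +1)
sum: t=0:+1/1440 = 1/1440
3j²(4 1 3; 4 -1 -3) = Δ·Π!·Σ² = 1/9  (sign +1)
combine: 4πI² = 189·4/63·1/9 = 4/3
take √, sign +1: I = 0.32573501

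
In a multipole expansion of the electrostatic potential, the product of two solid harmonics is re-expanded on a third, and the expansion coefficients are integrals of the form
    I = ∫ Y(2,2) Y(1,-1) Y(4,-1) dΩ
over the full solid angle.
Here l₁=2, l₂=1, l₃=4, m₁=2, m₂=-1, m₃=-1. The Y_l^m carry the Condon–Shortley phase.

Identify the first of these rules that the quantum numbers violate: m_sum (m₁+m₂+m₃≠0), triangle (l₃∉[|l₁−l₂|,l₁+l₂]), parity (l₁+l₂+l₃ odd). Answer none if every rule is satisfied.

triangle

m₁+m₂+m₃ = 2 − 1 − 1 = 0  ✓
triangle: |2−1|=1 ≤ l₃=4 ≤ 2+1=3  ✗
parity: l₁+l₂+l₃ = 7 is odd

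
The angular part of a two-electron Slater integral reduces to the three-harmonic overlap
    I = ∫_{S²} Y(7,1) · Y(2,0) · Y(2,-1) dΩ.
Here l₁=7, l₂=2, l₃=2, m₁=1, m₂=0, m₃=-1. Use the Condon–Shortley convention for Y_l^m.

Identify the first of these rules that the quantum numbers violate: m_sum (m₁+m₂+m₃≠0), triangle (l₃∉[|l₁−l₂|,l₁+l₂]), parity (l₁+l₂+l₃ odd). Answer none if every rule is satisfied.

triangle

Σmᵢ = 0  ✓
l₃∈[|l₁−l₂|,l₁+l₂]=[5,9], have l₃=2  ✗
Σlᵢ = 11 ⇒ odd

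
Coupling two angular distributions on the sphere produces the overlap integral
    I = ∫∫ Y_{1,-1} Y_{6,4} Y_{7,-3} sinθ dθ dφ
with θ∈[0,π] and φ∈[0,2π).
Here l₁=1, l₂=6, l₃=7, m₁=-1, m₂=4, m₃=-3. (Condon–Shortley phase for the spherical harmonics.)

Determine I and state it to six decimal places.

m-sum 0 ✓  L=14 even ✓  5≤7≤7 ✓
Π(2lᵢ+1) = 3×13×15 = 585
triangle coeff Δ(1,6,7) = 1/1365
Σ_t [0,0]: t=0:+1/518400 = 1/518400
(3j)²=7/195 [(1 6 7; 0 0 0)], sign=-1
Σ_t [0,0]: t=0:+1/14515200 = 1/14515200
(3j)²=2/455 [(1 6 7; -1 4 -3)], sign=+1
⇒ 4πI² = 6/65
I = (-1)√(6/65/(4π)) = -0.08570655

-0.085707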